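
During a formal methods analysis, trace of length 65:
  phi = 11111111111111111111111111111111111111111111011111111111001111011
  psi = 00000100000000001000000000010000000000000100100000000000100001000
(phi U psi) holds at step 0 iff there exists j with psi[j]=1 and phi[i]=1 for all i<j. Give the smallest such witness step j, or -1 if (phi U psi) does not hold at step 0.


(phi U psi) at 0: need smallest j with psi[j]=1 and phi[i]=1 for all i in [0,j).
Scan from step 0:
  step 0: phi=1, psi=0 -> continue
  step 1: phi=1, psi=0 -> continue
  step 2: phi=1, psi=0 -> continue
  step 3: phi=1, psi=0 -> continue
  step 5: psi=1 and phi held for [0,5) -> witness found
Witness step = 5

5


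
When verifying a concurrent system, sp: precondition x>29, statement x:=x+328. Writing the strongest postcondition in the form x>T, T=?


Formula: sp(P, x:=E) = exists old_x. (x = E[old_x/x]) AND P[old_x/x] (old_x is the value of x before the assignment; eliminate old_x by solving x = E[old_x/x] for old_x)
Step 1: Precondition P: x>29, i.e. old_x > 29
Step 2: Assignment gives x = old_x + 328, so old_x = x - 328
Step 3: Substitute into P: x - 328 > 29
Step 4: Simplify: x > 29+328 = 357

357


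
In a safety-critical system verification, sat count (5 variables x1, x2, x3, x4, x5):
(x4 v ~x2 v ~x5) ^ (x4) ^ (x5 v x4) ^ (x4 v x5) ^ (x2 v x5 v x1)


CNF with 5 clauses over 5 vars (32 assignments).
An assignment satisfies CNF iff every clause has >=1 true literal.
Check each row (bits = x1,x2,x3,x4,x5; clause T/F shown):
  row 0 [00000]: clauses=TFFFF -> 0
  row 1 [00001]: clauses=TFTTT -> 0
  row 2 [00010]: clauses=TTTTF -> 0
  row 3 [00011]: clauses=TTTTT -> 1
  row 4 [00100]: clauses=TFFFF -> 0
  row 5 [00101]: clauses=TFTTT -> 0
  row 6 [00110]: clauses=TTTTF -> 0
  row 7 [00111]: clauses=TTTTT -> 1
  row 8 [01000]: clauses=TFFFT -> 0
  row 9 [01001]: clauses=FFTTT -> 0
  row 10 [01010]: clauses=TTTTT -> 1
  row 11 [01011]: clauses=TTTTT -> 1
  row 12 [01100]: clauses=TFFFT -> 0
  row 13 [01101]: clauses=FFTTT -> 0
  row 14 [01110]: clauses=TTTTT -> 1
  row 15 [01111]: clauses=TTTTT -> 1
  row 16 [10000]: clauses=TFFFT -> 0
  row 17 [10001]: clauses=TFTTT -> 0
  row 18 [10010]: clauses=TTTTT -> 1
  row 19 [10011]: clauses=TTTTT -> 1
  row 20 [10100]: clauses=TFFFT -> 0
  row 21 [10101]: clauses=TFTTT -> 0
  row 22 [10110]: clauses=TTTTT -> 1
  row 23 [10111]: clauses=TTTTT -> 1
  row 24 [11000]: clauses=TFFFT -> 0
  row 25 [11001]: clauses=FFTTT -> 0
  row 26 [11010]: clauses=TTTTT -> 1
  row 27 [11011]: clauses=TTTTT -> 1
  row 28 [11100]: clauses=TFFFT -> 0
  row 29 [11101]: clauses=FFTTT -> 0
  row 30 [11110]: clauses=TTTTT -> 1
  row 31 [11111]: clauses=TTTTT -> 1
Full result column, 8 rows per line (x1,x2 fixed per line; x3,x4,x5 runs 000..111 left to right):
  rows 0-7 [x1,x2=00]: 00010001  (ones: 2)
  rows 8-15 [x1,x2=01]: 00110011  (ones: 4)
  rows 16-23 [x1,x2=10]: 00110011  (ones: 4)
  rows 24-31 [x1,x2=11]: 00110011  (ones: 4)
Satisfying assignments = 2+4+4+4 = 14

14


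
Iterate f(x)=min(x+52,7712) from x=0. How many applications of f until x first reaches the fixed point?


Step 1: x=0, cap=7712, increment=52
Step 2: x grows by 52 each step until capped at 7712; fixed point is x=7712
Step 3: iterations = ceil(7712/52) = 149

149


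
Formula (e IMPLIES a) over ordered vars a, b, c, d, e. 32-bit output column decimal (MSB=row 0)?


Formula: (e IMPLIES a) over a, b, c, d, e (32 rows)
Evaluate each row (bits = a,b,c,d,e, MSB first):
  row 0 [00000]: (0 IMPLIES 0) -> 1
  row 1 [00001]: (1 IMPLIES 0) -> 0
  row 2 [00010]: (0 IMPLIES 0) -> 1
  row 3 [00011]: (1 IMPLIES 0) -> 0
  row 4 [00100]: (0 IMPLIES 0) -> 1
  row 5 [00101]: (1 IMPLIES 0) -> 0
  row 6 [00110]: (0 IMPLIES 0) -> 1
  row 7 [00111]: (1 IMPLIES 0) -> 0
  row 8 [01000]: (0 IMPLIES 0) -> 1
  row 9 [01001]: (1 IMPLIES 0) -> 0
  row 10 [01010]: (0 IMPLIES 0) -> 1
  row 11 [01011]: (1 IMPLIES 0) -> 0
  row 12 [01100]: (0 IMPLIES 0) -> 1
  row 13 [01101]: (1 IMPLIES 0) -> 0
  row 14 [01110]: (0 IMPLIES 0) -> 1
  row 15 [01111]: (1 IMPLIES 0) -> 0
  row 16 [10000]: (0 IMPLIES 1) -> 1
  row 17 [10001]: (1 IMPLIES 1) -> 1
  row 18 [10010]: (0 IMPLIES 1) -> 1
  row 19 [10011]: (1 IMPLIES 1) -> 1
  row 20 [10100]: (0 IMPLIES 1) -> 1
  row 21 [10101]: (1 IMPLIES 1) -> 1
  row 22 [10110]: (0 IMPLIES 1) -> 1
  row 23 [10111]: (1 IMPLIES 1) -> 1
  row 24 [11000]: (0 IMPLIES 1) -> 1
  row 25 [11001]: (1 IMPLIES 1) -> 1
  row 26 [11010]: (0 IMPLIES 1) -> 1
  row 27 [11011]: (1 IMPLIES 1) -> 1
  row 28 [11100]: (0 IMPLIES 1) -> 1
  row 29 [11101]: (1 IMPLIES 1) -> 1
  row 30 [11110]: (0 IMPLIES 1) -> 1
  row 31 [11111]: (1 IMPLIES 1) -> 1
Full result column, 4 rows per line (a,b,c fixed per line; d,e runs 00..11 left to right):
  rows 0-3 [a,b,c=000]: 1010  = hex A
  rows 4-7 [a,b,c=001]: 1010  = hex A
  rows 8-11 [a,b,c=010]: 1010  = hex A
  rows 12-15 [a,b,c=011]: 1010  = hex A
  rows 16-19 [a,b,c=100]: 1111  = hex F
  rows 20-23 [a,b,c=101]: 1111  = hex F
  rows 24-27 [a,b,c=110]: 1111  = hex F
  rows 28-31 [a,b,c=111]: 1111  = hex F
Output column (row 0 .. row 31) = 10101010101010101111111111111111
Output column grouped in 4s = 1010 1010 1010 1010 1111 1111 1111 1111 = 0xAAAAFFFF
Convert to decimal digit by digit (value = value*16 + digit):
  A -> 10
  10*16 + 10 (A) = 170
  170*16 + 10 (A) = 2730
  2730*16 + 10 (A) = 43690
  43690*16 + 15 (F) = 699055
  699055*16 + 15 (F) = 11184895
  11184895*16 + 15 (F) = 178958335
  178958335*16 + 15 (F) = 2863333375
Decimal = 2863333375

2863333375


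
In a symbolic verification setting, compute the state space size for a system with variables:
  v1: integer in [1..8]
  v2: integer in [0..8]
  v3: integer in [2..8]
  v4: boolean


State space = product of domain sizes of all variables.
Domain sizes:
  v1 (integer in [1..8]): 8
  v2 (integer in [0..8]): 9
  v3 (integer in [2..8]): 7
  v4 (boolean): 2
Product = 8 * 9 * 7 * 2 = 1008

1008


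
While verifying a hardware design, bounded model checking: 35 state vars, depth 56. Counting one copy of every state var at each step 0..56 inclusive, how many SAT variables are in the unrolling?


BMC unrolls to depth k, creating one copy of each state var for steps 0..k.
Step count = 56 + 1 = 57 (steps 0 through 56)
Vars per step = 35
Total = 35 * 57 = 1995

1995


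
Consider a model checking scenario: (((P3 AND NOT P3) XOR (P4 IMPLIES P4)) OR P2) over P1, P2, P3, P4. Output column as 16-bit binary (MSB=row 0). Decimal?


Formula: (((P3 AND NOT P3) XOR (P4 IMPLIES P4)) OR P2) over P1, P2, P3, P4 (16 rows)
Evaluate each row (bits = P1,P2,P3,P4, MSB first):
  row 0 [0000]: (((0 AND NOT 0) XOR (0 IMPLIES 0)) OR 0) -> 1
  row 1 [0001]: (((0 AND NOT 0) XOR (1 IMPLIES 1)) OR 0) -> 1
  row 2 [0010]: (((1 AND NOT 1) XOR (0 IMPLIES 0)) OR 0) -> 1
  row 3 [0011]: (((1 AND NOT 1) XOR (1 IMPLIES 1)) OR 0) -> 1
  row 4 [0100]: (((0 AND NOT 0) XOR (0 IMPLIES 0)) OR 1) -> 1
  row 5 [0101]: (((0 AND NOT 0) XOR (1 IMPLIES 1)) OR 1) -> 1
  row 6 [0110]: (((1 AND NOT 1) XOR (0 IMPLIES 0)) OR 1) -> 1
  row 7 [0111]: (((1 AND NOT 1) XOR (1 IMPLIES 1)) OR 1) -> 1
  row 8 [1000]: (((0 AND NOT 0) XOR (0 IMPLIES 0)) OR 0) -> 1
  row 9 [1001]: (((0 AND NOT 0) XOR (1 IMPLIES 1)) OR 0) -> 1
  row 10 [1010]: (((1 AND NOT 1) XOR (0 IMPLIES 0)) OR 0) -> 1
  row 11 [1011]: (((1 AND NOT 1) XOR (1 IMPLIES 1)) OR 0) -> 1
  row 12 [1100]: (((0 AND NOT 0) XOR (0 IMPLIES 0)) OR 1) -> 1
  row 13 [1101]: (((0 AND NOT 0) XOR (1 IMPLIES 1)) OR 1) -> 1
  row 14 [1110]: (((1 AND NOT 1) XOR (0 IMPLIES 0)) OR 1) -> 1
  row 15 [1111]: (((1 AND NOT 1) XOR (1 IMPLIES 1)) OR 1) -> 1
Full result column, 4 rows per line (P1,P2 fixed per line; P3,P4 runs 00..11 left to right):
  rows 0-3 [P1,P2=00]: 1111  = hex F
  rows 4-7 [P1,P2=01]: 1111  = hex F
  rows 8-11 [P1,P2=10]: 1111  = hex F
  rows 12-15 [P1,P2=11]: 1111  = hex F
Output column (row 0 .. row 15) = 1111111111111111
Output column grouped in 4s = 1111 1111 1111 1111 = 0xFFFF
Convert to decimal digit by digit (value = value*16 + digit):
  F -> 15
  15*16 + 15 (F) = 255
  255*16 + 15 (F) = 4095
  4095*16 + 15 (F) = 65535
Decimal = 65535

65535


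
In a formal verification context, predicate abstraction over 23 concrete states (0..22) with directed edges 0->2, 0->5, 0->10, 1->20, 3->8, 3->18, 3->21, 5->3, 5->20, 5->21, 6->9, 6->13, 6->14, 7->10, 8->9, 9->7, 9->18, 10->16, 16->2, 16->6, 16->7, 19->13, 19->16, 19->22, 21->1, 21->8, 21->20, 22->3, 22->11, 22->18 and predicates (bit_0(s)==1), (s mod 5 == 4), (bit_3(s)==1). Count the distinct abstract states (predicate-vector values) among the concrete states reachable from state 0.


BFS from 0:
Concrete reachable: {0, 1, 2, 3, 5, 6, 7, 8, 9, 10, 13, 14, 16, 18, 20, 21}
Abstract via predicates (bit_0(s)==1), (s mod 5 == 4), (bit_3(s)==1):
  (0,0,0) <- {0, 2, 6, 16, 18, 20}
  (0,0,1) <- {8, 10}
  (0,1,1) <- {14}
  (1,0,0) <- {1, 3, 5, 7, 21}
  (1,0,1) <- {13}
  (1,1,1) <- {9}
Distinct abstract states = 6

6


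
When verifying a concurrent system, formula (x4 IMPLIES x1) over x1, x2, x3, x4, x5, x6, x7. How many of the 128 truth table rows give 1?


Formula: (x4 IMPLIES x1) over 7 vars (128 rows)
Evaluate each row (x1, x2, x3, x4, x5, x6, x7 as bits, MSB first):
  row 0 [0000000]: (0 IMPLIES 0) -> 1
  row 1 [0000001]: (0 IMPLIES 0) -> 1
  row 2 [0000010]: (0 IMPLIES 0) -> 1
  row 3 [0000011]: (0 IMPLIES 0) -> 1
  row 4 [0000100]: (0 IMPLIES 0) -> 1
  (every remaining row is evaluated the same way; all 128 results are listed next)
Full result column, 8 rows per line (x1,x2,x3,x4 fixed per line; x5,x6,x7 runs 000..111 left to right):
  rows 0-7 [x1,x2,x3,x4=0000]: 11111111  (ones: 8)
  rows 8-15 [x1,x2,x3,x4=0001]: 00000000  (ones: 0)
  rows 16-23 [x1,x2,x3,x4=0010]: 11111111  (ones: 8)
  rows 24-31 [x1,x2,x3,x4=0011]: 00000000  (ones: 0)
  rows 32-39 [x1,x2,x3,x4=0100]: 11111111  (ones: 8)
  rows 40-47 [x1,x2,x3,x4=0101]: 00000000  (ones: 0)
  rows 48-55 [x1,x2,x3,x4=0110]: 11111111  (ones: 8)
  rows 56-63 [x1,x2,x3,x4=0111]: 00000000  (ones: 0)
  rows 64-71 [x1,x2,x3,x4=1000]: 11111111  (ones: 8)
  rows 72-79 [x1,x2,x3,x4=1001]: 11111111  (ones: 8)
  rows 80-87 [x1,x2,x3,x4=1010]: 11111111  (ones: 8)
  rows 88-95 [x1,x2,x3,x4=1011]: 11111111  (ones: 8)
  rows 96-103 [x1,x2,x3,x4=1100]: 11111111  (ones: 8)
  rows 104-111 [x1,x2,x3,x4=1101]: 11111111  (ones: 8)
  rows 112-119 [x1,x2,x3,x4=1110]: 11111111  (ones: 8)
  rows 120-127 [x1,x2,x3,x4=1111]: 11111111  (ones: 8)
Count of 1-rows = 8+0+8+0+8+0+8+0+8+8+8+8+8+8+8+8 = 96

96


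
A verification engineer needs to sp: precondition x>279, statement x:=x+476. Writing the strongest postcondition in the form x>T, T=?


Formula: sp(P, x:=E) = exists old_x. (x = E[old_x/x]) AND P[old_x/x] (old_x is the value of x before the assignment; eliminate old_x by solving x = E[old_x/x] for old_x)
Step 1: Precondition P: x>279, i.e. old_x > 279
Step 2: Assignment gives x = old_x + 476, so old_x = x - 476
Step 3: Substitute into P: x - 476 > 279
Step 4: Simplify: x > 279+476 = 755

755


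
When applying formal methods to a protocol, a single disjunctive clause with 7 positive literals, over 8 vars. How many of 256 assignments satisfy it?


Step 1: Total=2^8=256
Step 2: Unsat when all 7 false: 2^1=2
Step 3: Sat=256-2=254

254


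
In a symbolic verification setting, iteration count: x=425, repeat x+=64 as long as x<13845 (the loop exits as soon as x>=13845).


Step 1: x goes from 425 toward 13845 by 64; the body runs while x<13845, so iterations = ceil((bound-start)/step)
Step 2: Distance=13420
Step 3: ceil(13420/64)=210

210


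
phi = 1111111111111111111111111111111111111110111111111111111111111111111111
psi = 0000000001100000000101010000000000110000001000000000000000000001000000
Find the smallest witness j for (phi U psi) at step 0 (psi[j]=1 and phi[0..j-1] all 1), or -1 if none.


(phi U psi) at 0: need smallest j with psi[j]=1 and phi[i]=1 for all i in [0,j).
Scan from step 0:
  step 0: phi=1, psi=0 -> continue
  step 1: phi=1, psi=0 -> continue
  step 2: phi=1, psi=0 -> continue
  step 3: phi=1, psi=0 -> continue
  step 9: psi=1 and phi held for [0,9) -> witness found
Witness step = 9

9


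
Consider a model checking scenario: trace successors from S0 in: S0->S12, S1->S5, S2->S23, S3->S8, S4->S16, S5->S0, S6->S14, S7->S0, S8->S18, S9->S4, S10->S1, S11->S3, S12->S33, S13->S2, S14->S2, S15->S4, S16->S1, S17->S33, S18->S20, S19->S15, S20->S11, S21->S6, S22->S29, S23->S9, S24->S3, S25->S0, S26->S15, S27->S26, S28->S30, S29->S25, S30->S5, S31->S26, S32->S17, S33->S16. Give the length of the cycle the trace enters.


Trace from S0 until a state repeats:
  S0 -> S12 -> S33 -> S16 -> S1 -> S5 -> S0
S0 first seen at step 0, revisited at step 6.
Cycle length = 6 - 0 = 6

6


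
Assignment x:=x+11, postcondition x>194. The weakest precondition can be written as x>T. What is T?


Formula: wp(x:=E, P) = P[E/x] (substitute E for x in postcondition)
Step 1: Postcondition: x>194
Step 2: Substitute x+11 for x: x+11>194
Step 3: Solve for x: x > 194-11 = 183

183


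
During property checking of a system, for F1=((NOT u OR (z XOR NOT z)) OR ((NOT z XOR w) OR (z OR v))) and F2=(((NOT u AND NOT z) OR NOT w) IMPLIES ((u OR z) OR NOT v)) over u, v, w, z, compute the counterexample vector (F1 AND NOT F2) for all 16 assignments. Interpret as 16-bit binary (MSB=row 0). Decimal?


F1 = ((NOT u OR (z XOR NOT z)) OR ((NOT z XOR w) OR (z OR v)))
F2 = (((NOT u AND NOT z) OR NOT w) IMPLIES ((u OR z) OR NOT v))
Counterexample to F1=>F2 is where F1=1 and F2=0.
Evaluate each row (bits = u,v,w,z, MSB first):
  row 0 [0000]: F1=1 F2=1 -> F1&~F2 -> 0
  row 1 [0001]: F1=1 F2=1 -> F1&~F2 -> 0
  row 2 [0010]: F1=1 F2=1 -> F1&~F2 -> 0
  row 3 [0011]: F1=1 F2=1 -> F1&~F2 -> 0
  row 4 [0100]: F1=1 F2=0 -> F1&~F2 -> 1
  row 5 [0101]: F1=1 F2=1 -> F1&~F2 -> 0
  row 6 [0110]: F1=1 F2=0 -> F1&~F2 -> 1
  row 7 [0111]: F1=1 F2=1 -> F1&~F2 -> 0
  row 8 [1000]: F1=1 F2=1 -> F1&~F2 -> 0
  row 9 [1001]: F1=1 F2=1 -> F1&~F2 -> 0
  row 10 [1010]: F1=1 F2=1 -> F1&~F2 -> 0
  row 11 [1011]: F1=1 F2=1 -> F1&~F2 -> 0
  row 12 [1100]: F1=1 F2=1 -> F1&~F2 -> 0
  row 13 [1101]: F1=1 F2=1 -> F1&~F2 -> 0
  row 14 [1110]: F1=1 F2=1 -> F1&~F2 -> 0
  row 15 [1111]: F1=1 F2=1 -> F1&~F2 -> 0
Full result column, 4 rows per line (u,v fixed per line; w,z runs 00..11 left to right):
  rows 0-3 [u,v=00]: 0000  = hex 0
  rows 4-7 [u,v=01]: 1010  = hex A
  rows 8-11 [u,v=10]: 0000  = hex 0
  rows 12-15 [u,v=11]: 0000  = hex 0
Counterexample vector (row 0 .. row 15) = 0000101000000000
Output column grouped in 4s = 0000 1010 0000 0000 = 0x0A00
Convert to decimal digit by digit (value = value*16 + digit):
  0 -> 0
  0*16 + 10 (A) = 10
  10*16 + 0 = 160
  160*16 + 0 = 2560
Decimal = 2560

2560


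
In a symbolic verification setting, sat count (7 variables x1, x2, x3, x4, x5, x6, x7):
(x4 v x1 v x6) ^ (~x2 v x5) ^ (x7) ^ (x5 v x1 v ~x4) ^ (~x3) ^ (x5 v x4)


CNF with 6 clauses over 7 vars (128 assignments).
An assignment satisfies CNF iff every clause has >=1 true literal.
Check each row (bits = x1,x2,x3,x4,x5,x6,x7; clause T/F shown):
  row 0 [0000000]: clauses=FTFTTF -> 0
  row 1 [0000001]: clauses=FTTTTF -> 0
  row 2 [0000010]: clauses=TTFTTF -> 0
  row 3 [0000011]: clauses=TTTTTF -> 0
  row 4 [0000100]: clauses=FTFTTT -> 0
  (every remaining row is evaluated the same way; all 128 results are listed next)
Full result column, 8 rows per line (x1,x2,x3,x4 fixed per line; x5,x6,x7 runs 000..111 left to right):
  rows 0-7 [x1,x2,x3,x4=0000]: 00000001  (ones: 1)
  rows 8-15 [x1,x2,x3,x4=0001]: 00000101  (ones: 2)
  rows 16-23 [x1,x2,x3,x4=0010]: 00000000  (ones: 0)
  rows 24-31 [x1,x2,x3,x4=0011]: 00000000  (ones: 0)
  rows 32-39 [x1,x2,x3,x4=0100]: 00000001  (ones: 1)
  rows 40-47 [x1,x2,x3,x4=0101]: 00000101  (ones: 2)
  rows 48-55 [x1,x2,x3,x4=0110]: 00000000  (ones: 0)
  rows 56-63 [x1,x2,x3,x4=0111]: 00000000  (ones: 0)
  rows 64-71 [x1,x2,x3,x4=1000]: 00000101  (ones: 2)
  rows 72-79 [x1,x2,x3,x4=1001]: 01010101  (ones: 4)
  rows 80-87 [x1,x2,x3,x4=1010]: 00000000  (ones: 0)
  rows 88-95 [x1,x2,x3,x4=1011]: 00000000  (ones: 0)
  rows 96-103 [x1,x2,x3,x4=1100]: 00000101  (ones: 2)
  rows 104-111 [x1,x2,x3,x4=1101]: 00000101  (ones: 2)
  rows 112-119 [x1,x2,x3,x4=1110]: 00000000  (ones: 0)
  rows 120-127 [x1,x2,x3,x4=1111]: 00000000  (ones: 0)
Satisfying assignments = 1+2+0+0+1+2+0+0+2+4+0+0+2+2+0+0 = 16

16


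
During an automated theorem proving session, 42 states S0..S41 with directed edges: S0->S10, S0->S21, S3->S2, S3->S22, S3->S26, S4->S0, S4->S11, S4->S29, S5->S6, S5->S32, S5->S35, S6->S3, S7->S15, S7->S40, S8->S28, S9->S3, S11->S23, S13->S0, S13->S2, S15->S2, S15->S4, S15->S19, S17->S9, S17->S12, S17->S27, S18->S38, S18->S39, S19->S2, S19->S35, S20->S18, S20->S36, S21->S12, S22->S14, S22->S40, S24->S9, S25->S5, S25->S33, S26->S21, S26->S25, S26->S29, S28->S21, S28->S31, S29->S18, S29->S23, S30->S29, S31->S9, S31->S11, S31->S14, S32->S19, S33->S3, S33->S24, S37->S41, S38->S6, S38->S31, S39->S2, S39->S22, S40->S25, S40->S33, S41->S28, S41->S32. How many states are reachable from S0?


BFS from S0:
  layer 0: {S0}
  layer 1: {S10, S21}
  layer 2: {S12}
Reachable set: {S0, S10, S12, S21}
Count = 4

4


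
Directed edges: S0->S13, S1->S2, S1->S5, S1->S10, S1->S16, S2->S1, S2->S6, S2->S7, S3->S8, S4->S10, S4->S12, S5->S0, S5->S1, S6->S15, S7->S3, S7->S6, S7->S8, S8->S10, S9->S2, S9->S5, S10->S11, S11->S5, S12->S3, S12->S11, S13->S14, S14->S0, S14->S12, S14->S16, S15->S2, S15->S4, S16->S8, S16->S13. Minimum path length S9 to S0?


BFS layer-by-layer from S9:
  dist 0: {S9}
  dist 1: {S2, S5}
  dist 2: {S0, S1, S6, S7}
  -> S0 reached at distance 2
Shortest path length = 2

2


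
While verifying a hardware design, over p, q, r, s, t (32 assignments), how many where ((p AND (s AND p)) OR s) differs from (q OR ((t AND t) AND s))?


F1 = ((p AND (s AND p)) OR s)
F2 = (q OR ((t AND t) AND s))
Evaluate both on each of 32 rows (bits = p,q,r,s,t):
  row 0 [00000]: F1=0 F2=0 -> 0
  row 1 [00001]: F1=0 F2=0 -> 0
  row 2 [00010]: F1=1 F2=0 (differ) -> 1
  row 3 [00011]: F1=1 F2=1 -> 0
  row 4 [00100]: F1=0 F2=0 -> 0
  row 5 [00101]: F1=0 F2=0 -> 0
  row 6 [00110]: F1=1 F2=0 (differ) -> 1
  row 7 [00111]: F1=1 F2=1 -> 0
  row 8 [01000]: F1=0 F2=1 (differ) -> 1
  row 9 [01001]: F1=0 F2=1 (differ) -> 1
  row 10 [01010]: F1=1 F2=1 -> 0
  row 11 [01011]: F1=1 F2=1 -> 0
  row 12 [01100]: F1=0 F2=1 (differ) -> 1
  row 13 [01101]: F1=0 F2=1 (differ) -> 1
  row 14 [01110]: F1=1 F2=1 -> 0
  row 15 [01111]: F1=1 F2=1 -> 0
  row 16 [10000]: F1=0 F2=0 -> 0
  row 17 [10001]: F1=0 F2=0 -> 0
  row 18 [10010]: F1=1 F2=0 (differ) -> 1
  row 19 [10011]: F1=1 F2=1 -> 0
  row 20 [10100]: F1=0 F2=0 -> 0
  row 21 [10101]: F1=0 F2=0 -> 0
  row 22 [10110]: F1=1 F2=0 (differ) -> 1
  row 23 [10111]: F1=1 F2=1 -> 0
  row 24 [11000]: F1=0 F2=1 (differ) -> 1
  row 25 [11001]: F1=0 F2=1 (differ) -> 1
  row 26 [11010]: F1=1 F2=1 -> 0
  row 27 [11011]: F1=1 F2=1 -> 0
  row 28 [11100]: F1=0 F2=1 (differ) -> 1
  row 29 [11101]: F1=0 F2=1 (differ) -> 1
  row 30 [11110]: F1=1 F2=1 -> 0
  row 31 [11111]: F1=1 F2=1 -> 0
Full result column, 8 rows per line (p,q fixed per line; r,s,t runs 000..111 left to right):
  rows 0-7 [p,q=00]: 00100010  (ones: 2)
  rows 8-15 [p,q=01]: 11001100  (ones: 4)
  rows 16-23 [p,q=10]: 00100010  (ones: 2)
  rows 24-31 [p,q=11]: 11001100  (ones: 4)
Disagreements = 2+4+2+4 = 12

12


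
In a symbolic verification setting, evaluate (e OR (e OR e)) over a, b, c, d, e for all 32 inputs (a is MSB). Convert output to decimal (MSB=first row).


Formula: (e OR (e OR e)) over a, b, c, d, e (32 rows)
Evaluate each row (bits = a,b,c,d,e, MSB first):
  row 0 [00000]: (0 OR (0 OR 0)) -> 0
  row 1 [00001]: (1 OR (1 OR 1)) -> 1
  row 2 [00010]: (0 OR (0 OR 0)) -> 0
  row 3 [00011]: (1 OR (1 OR 1)) -> 1
  row 4 [00100]: (0 OR (0 OR 0)) -> 0
  row 5 [00101]: (1 OR (1 OR 1)) -> 1
  row 6 [00110]: (0 OR (0 OR 0)) -> 0
  row 7 [00111]: (1 OR (1 OR 1)) -> 1
  row 8 [01000]: (0 OR (0 OR 0)) -> 0
  row 9 [01001]: (1 OR (1 OR 1)) -> 1
  row 10 [01010]: (0 OR (0 OR 0)) -> 0
  row 11 [01011]: (1 OR (1 OR 1)) -> 1
  row 12 [01100]: (0 OR (0 OR 0)) -> 0
  row 13 [01101]: (1 OR (1 OR 1)) -> 1
  row 14 [01110]: (0 OR (0 OR 0)) -> 0
  row 15 [01111]: (1 OR (1 OR 1)) -> 1
  row 16 [10000]: (0 OR (0 OR 0)) -> 0
  row 17 [10001]: (1 OR (1 OR 1)) -> 1
  row 18 [10010]: (0 OR (0 OR 0)) -> 0
  row 19 [10011]: (1 OR (1 OR 1)) -> 1
  row 20 [10100]: (0 OR (0 OR 0)) -> 0
  row 21 [10101]: (1 OR (1 OR 1)) -> 1
  row 22 [10110]: (0 OR (0 OR 0)) -> 0
  row 23 [10111]: (1 OR (1 OR 1)) -> 1
  row 24 [11000]: (0 OR (0 OR 0)) -> 0
  row 25 [11001]: (1 OR (1 OR 1)) -> 1
  row 26 [11010]: (0 OR (0 OR 0)) -> 0
  row 27 [11011]: (1 OR (1 OR 1)) -> 1
  row 28 [11100]: (0 OR (0 OR 0)) -> 0
  row 29 [11101]: (1 OR (1 OR 1)) -> 1
  row 30 [11110]: (0 OR (0 OR 0)) -> 0
  row 31 [11111]: (1 OR (1 OR 1)) -> 1
Full result column, 4 rows per line (a,b,c fixed per line; d,e runs 00..11 left to right):
  rows 0-3 [a,b,c=000]: 0101  = hex 5
  rows 4-7 [a,b,c=001]: 0101  = hex 5
  rows 8-11 [a,b,c=010]: 0101  = hex 5
  rows 12-15 [a,b,c=011]: 0101  = hex 5
  rows 16-19 [a,b,c=100]: 0101  = hex 5
  rows 20-23 [a,b,c=101]: 0101  = hex 5
  rows 24-27 [a,b,c=110]: 0101  = hex 5
  rows 28-31 [a,b,c=111]: 0101  = hex 5
Output column (row 0 .. row 31) = 01010101010101010101010101010101
Output column grouped in 4s = 0101 0101 0101 0101 0101 0101 0101 0101 = 0x55555555
Convert to decimal digit by digit (value = value*16 + digit):
  5 -> 5
  5*16 + 5 = 85
  85*16 + 5 = 1365
  1365*16 + 5 = 21845
  21845*16 + 5 = 349525
  349525*16 + 5 = 5592405
  5592405*16 + 5 = 89478485
  89478485*16 + 5 = 1431655765
Decimal = 1431655765

1431655765


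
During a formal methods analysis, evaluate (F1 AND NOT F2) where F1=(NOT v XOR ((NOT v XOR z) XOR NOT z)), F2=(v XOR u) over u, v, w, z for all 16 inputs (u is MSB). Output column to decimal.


F1 = (NOT v XOR ((NOT v XOR z) XOR NOT z))
F2 = (v XOR u)
Counterexample to F1=>F2 is where F1=1 and F2=0.
Evaluate each row (bits = u,v,w,z, MSB first):
  row 0 [0000]: F1=1 F2=0 -> F1&~F2 -> 1
  row 1 [0001]: F1=1 F2=0 -> F1&~F2 -> 1
  row 2 [0010]: F1=1 F2=0 -> F1&~F2 -> 1
  row 3 [0011]: F1=1 F2=0 -> F1&~F2 -> 1
  row 4 [0100]: F1=1 F2=1 -> F1&~F2 -> 0
  row 5 [0101]: F1=1 F2=1 -> F1&~F2 -> 0
  row 6 [0110]: F1=1 F2=1 -> F1&~F2 -> 0
  row 7 [0111]: F1=1 F2=1 -> F1&~F2 -> 0
  row 8 [1000]: F1=1 F2=1 -> F1&~F2 -> 0
  row 9 [1001]: F1=1 F2=1 -> F1&~F2 -> 0
  row 10 [1010]: F1=1 F2=1 -> F1&~F2 -> 0
  row 11 [1011]: F1=1 F2=1 -> F1&~F2 -> 0
  row 12 [1100]: F1=1 F2=0 -> F1&~F2 -> 1
  row 13 [1101]: F1=1 F2=0 -> F1&~F2 -> 1
  row 14 [1110]: F1=1 F2=0 -> F1&~F2 -> 1
  row 15 [1111]: F1=1 F2=0 -> F1&~F2 -> 1
Full result column, 4 rows per line (u,v fixed per line; w,z runs 00..11 left to right):
  rows 0-3 [u,v=00]: 1111  = hex F
  rows 4-7 [u,v=01]: 0000  = hex 0
  rows 8-11 [u,v=10]: 0000  = hex 0
  rows 12-15 [u,v=11]: 1111  = hex F
Counterexample vector (row 0 .. row 15) = 1111000000001111
Output column grouped in 4s = 1111 0000 0000 1111 = 0xF00F
Convert to decimal digit by digit (value = value*16 + digit):
  F -> 15
  15*16 + 0 = 240
  240*16 + 0 = 3840
  3840*16 + 15 (F) = 61455
Decimal = 61455

61455


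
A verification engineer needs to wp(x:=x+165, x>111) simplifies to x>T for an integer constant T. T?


Formula: wp(x:=E, P) = P[E/x] (substitute E for x in postcondition)
Step 1: Postcondition: x>111
Step 2: Substitute x+165 for x: x+165>111
Step 3: Solve for x: x > 111-165 = -54

-54


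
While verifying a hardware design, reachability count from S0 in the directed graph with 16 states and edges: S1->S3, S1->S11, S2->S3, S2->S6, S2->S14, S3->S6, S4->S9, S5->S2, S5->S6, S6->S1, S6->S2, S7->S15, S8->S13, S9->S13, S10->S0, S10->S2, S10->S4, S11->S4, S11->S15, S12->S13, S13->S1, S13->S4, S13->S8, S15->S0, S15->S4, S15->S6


BFS from S0:
  layer 0: {S0}
Reachable set: {S0}
Count = 1

1


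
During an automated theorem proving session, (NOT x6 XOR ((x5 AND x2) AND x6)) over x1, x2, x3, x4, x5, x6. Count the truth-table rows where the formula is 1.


Formula: (NOT x6 XOR ((x5 AND x2) AND x6)) over 6 vars (64 rows)
Evaluate each row (x1, x2, x3, x4, x5, x6 as bits, MSB first):
  row 0 [000000]: (NOT 0 XOR ((0 AND 0) AND 0)) -> 1
  row 1 [000001]: (NOT 1 XOR ((0 AND 0) AND 1)) -> 0
  row 2 [000010]: (NOT 0 XOR ((1 AND 0) AND 0)) -> 1
  row 3 [000011]: (NOT 1 XOR ((1 AND 0) AND 1)) -> 0
  row 4 [000100]: (NOT 0 XOR ((0 AND 0) AND 0)) -> 1
  (every remaining row is evaluated the same way; all 64 results are listed next)
Full result column, 8 rows per line (x1,x2,x3 fixed per line; x4,x5,x6 runs 000..111 left to right):
  rows 0-7 [x1,x2,x3=000]: 10101010  (ones: 4)
  rows 8-15 [x1,x2,x3=001]: 10101010  (ones: 4)
  rows 16-23 [x1,x2,x3=010]: 10111011  (ones: 6)
  rows 24-31 [x1,x2,x3=011]: 10111011  (ones: 6)
  rows 32-39 [x1,x2,x3=100]: 10101010  (ones: 4)
  rows 40-47 [x1,x2,x3=101]: 10101010  (ones: 4)
  rows 48-55 [x1,x2,x3=110]: 10111011  (ones: 6)
  rows 56-63 [x1,x2,x3=111]: 10111011  (ones: 6)
Count of 1-rows = 4+4+6+6+4+4+6+6 = 40

40


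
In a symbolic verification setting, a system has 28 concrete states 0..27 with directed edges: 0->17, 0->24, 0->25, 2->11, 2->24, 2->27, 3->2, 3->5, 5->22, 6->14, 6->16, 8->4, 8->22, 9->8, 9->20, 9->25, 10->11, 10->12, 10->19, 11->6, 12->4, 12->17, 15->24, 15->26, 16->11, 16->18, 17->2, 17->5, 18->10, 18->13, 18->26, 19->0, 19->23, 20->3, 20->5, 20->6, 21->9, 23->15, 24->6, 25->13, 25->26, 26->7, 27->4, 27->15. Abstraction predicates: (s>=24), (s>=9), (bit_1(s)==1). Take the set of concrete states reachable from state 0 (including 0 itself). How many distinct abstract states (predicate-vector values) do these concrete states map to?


BFS from 0:
Concrete reachable: {0, 2, 4, 5, 6, 7, 10, 11, 12, 13, 14, 15, 16, 17, 18, 19, 22, 23, 24, 25, 26, 27}
Abstract via predicates (s>=24), (s>=9), (bit_1(s)==1):
  (0,0,0) <- {0, 4, 5}
  (0,0,1) <- {2, 6, 7}
  (0,1,0) <- {12, 13, 16, 17}
  (0,1,1) <- {10, 11, 14, 15, 18, 19, 22, 23}
  (1,1,0) <- {24, 25}
  (1,1,1) <- {26, 27}
Distinct abstract states = 6

6


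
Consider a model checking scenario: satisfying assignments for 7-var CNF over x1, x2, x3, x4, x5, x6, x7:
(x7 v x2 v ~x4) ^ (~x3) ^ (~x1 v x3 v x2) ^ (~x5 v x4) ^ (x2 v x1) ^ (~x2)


CNF with 6 clauses over 7 vars (128 assignments).
An assignment satisfies CNF iff every clause has >=1 true literal.
Check each row (bits = x1,x2,x3,x4,x5,x6,x7; clause T/F shown):
  row 0 [0000000]: clauses=TTTTFT -> 0
  row 1 [0000001]: clauses=TTTTFT -> 0
  row 2 [0000010]: clauses=TTTTFT -> 0
  row 3 [0000011]: clauses=TTTTFT -> 0
  row 4 [0000100]: clauses=TTTFFT -> 0
  (every remaining row is evaluated the same way; all 128 results are listed next)
Full result column, 8 rows per line (x1,x2,x3,x4 fixed per line; x5,x6,x7 runs 000..111 left to right):
  rows 0-7 [x1,x2,x3,x4=0000]: 00000000  (ones: 0)
  rows 8-15 [x1,x2,x3,x4=0001]: 00000000  (ones: 0)
  rows 16-23 [x1,x2,x3,x4=0010]: 00000000  (ones: 0)
  rows 24-31 [x1,x2,x3,x4=0011]: 00000000  (ones: 0)
  rows 32-39 [x1,x2,x3,x4=0100]: 00000000  (ones: 0)
  rows 40-47 [x1,x2,x3,x4=0101]: 00000000  (ones: 0)
  rows 48-55 [x1,x2,x3,x4=0110]: 00000000  (ones: 0)
  rows 56-63 [x1,x2,x3,x4=0111]: 00000000  (ones: 0)
  rows 64-71 [x1,x2,x3,x4=1000]: 00000000  (ones: 0)
  rows 72-79 [x1,x2,x3,x4=1001]: 00000000  (ones: 0)
  rows 80-87 [x1,x2,x3,x4=1010]: 00000000  (ones: 0)
  rows 88-95 [x1,x2,x3,x4=1011]: 00000000  (ones: 0)
  rows 96-103 [x1,x2,x3,x4=1100]: 00000000  (ones: 0)
  rows 104-111 [x1,x2,x3,x4=1101]: 00000000  (ones: 0)
  rows 112-119 [x1,x2,x3,x4=1110]: 00000000  (ones: 0)
  rows 120-127 [x1,x2,x3,x4=1111]: 00000000  (ones: 0)
Satisfying assignments = 0+0+0+0+0+0+0+0+0+0+0+0+0+0+0+0 = 0

0


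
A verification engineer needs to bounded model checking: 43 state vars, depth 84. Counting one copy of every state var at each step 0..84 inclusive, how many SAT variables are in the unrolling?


BMC unrolls to depth k, creating one copy of each state var for steps 0..k.
Step count = 84 + 1 = 85 (steps 0 through 84)
Vars per step = 43
Total = 43 * 85 = 3655

3655


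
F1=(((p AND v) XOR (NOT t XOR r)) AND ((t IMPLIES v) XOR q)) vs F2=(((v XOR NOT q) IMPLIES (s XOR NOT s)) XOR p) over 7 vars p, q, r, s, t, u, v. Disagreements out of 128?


F1 = (((p AND v) XOR (NOT t XOR r)) AND ((t IMPLIES v) XOR q))
F2 = (((v XOR NOT q) IMPLIES (s XOR NOT s)) XOR p)
Evaluate both on each of 128 rows (bits = p,q,r,s,t,u,v):
  row 0 [0000000]: F1=1 F2=1 -> 0
  row 1 [0000001]: F1=1 F2=1 -> 0
  row 2 [0000010]: F1=1 F2=1 -> 0
  row 3 [0000011]: F1=1 F2=1 -> 0
  row 4 [0000100]: F1=0 F2=1 (differ) -> 1
  (every remaining row is evaluated the same way; all 128 results are listed next)
Full result column, 8 rows per line (p,q,r,s fixed per line; t,u,v runs 000..111 left to right):
  rows 0-7 [p,q,r,s=0000]: 00001111  (ones: 4)
  rows 8-15 [p,q,r,s=0001]: 00001111  (ones: 4)
  rows 16-23 [p,q,r,s=0010]: 11111010  (ones: 6)
  rows 24-31 [p,q,r,s=0011]: 11111010  (ones: 6)
  rows 32-39 [p,q,r,s=0100]: 11111111  (ones: 8)
  rows 40-47 [p,q,r,s=0101]: 11111111  (ones: 8)
  rows 48-55 [p,q,r,s=0110]: 11110101  (ones: 6)
  rows 56-63 [p,q,r,s=0111]: 11110101  (ones: 6)
  rows 64-71 [p,q,r,s=1000]: 10100101  (ones: 4)
  rows 72-79 [p,q,r,s=1001]: 10100101  (ones: 4)
  rows 80-87 [p,q,r,s=1010]: 01010000  (ones: 2)
  rows 88-95 [p,q,r,s=1011]: 01010000  (ones: 2)
  rows 96-103 [p,q,r,s=1100]: 00000000  (ones: 0)
  rows 104-111 [p,q,r,s=1101]: 00000000  (ones: 0)
  rows 112-119 [p,q,r,s=1110]: 00001010  (ones: 2)
  rows 120-127 [p,q,r,s=1111]: 00001010  (ones: 2)
Disagreements = 4+4+6+6+8+8+6+6+4+4+2+2+0+0+2+2 = 64

64


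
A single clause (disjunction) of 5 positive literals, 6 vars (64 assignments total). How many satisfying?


Step 1: Total=2^6=64
Step 2: Unsat when all 5 false: 2^1=2
Step 3: Sat=64-2=62

62


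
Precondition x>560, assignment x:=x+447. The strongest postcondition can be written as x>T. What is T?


Formula: sp(P, x:=E) = exists old_x. (x = E[old_x/x]) AND P[old_x/x] (old_x is the value of x before the assignment; eliminate old_x by solving x = E[old_x/x] for old_x)
Step 1: Precondition P: x>560, i.e. old_x > 560
Step 2: Assignment gives x = old_x + 447, so old_x = x - 447
Step 3: Substitute into P: x - 447 > 560
Step 4: Simplify: x > 560+447 = 1007

1007


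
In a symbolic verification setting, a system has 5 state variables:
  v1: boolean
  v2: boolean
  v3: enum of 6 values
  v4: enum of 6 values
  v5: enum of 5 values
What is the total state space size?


State space = product of domain sizes of all variables.
Domain sizes:
  v1 (boolean): 2
  v2 (boolean): 2
  v3 (enum of 6 values): 6
  v4 (enum of 6 values): 6
  v5 (enum of 5 values): 5
Product = 2 * 2 * 6 * 6 * 5 = 720

720


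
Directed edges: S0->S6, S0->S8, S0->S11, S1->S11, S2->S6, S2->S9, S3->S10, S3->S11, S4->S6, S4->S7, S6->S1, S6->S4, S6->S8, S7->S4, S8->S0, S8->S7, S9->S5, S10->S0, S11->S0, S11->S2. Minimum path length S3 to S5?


BFS layer-by-layer from S3:
  dist 0: {S3}
  dist 1: {S10, S11}
  dist 2: {S0, S2}
  dist 3: {S6, S8, S9}
  dist 4: {S1, S4, S5, S7}
  -> S5 reached at distance 4
Shortest path length = 4

4


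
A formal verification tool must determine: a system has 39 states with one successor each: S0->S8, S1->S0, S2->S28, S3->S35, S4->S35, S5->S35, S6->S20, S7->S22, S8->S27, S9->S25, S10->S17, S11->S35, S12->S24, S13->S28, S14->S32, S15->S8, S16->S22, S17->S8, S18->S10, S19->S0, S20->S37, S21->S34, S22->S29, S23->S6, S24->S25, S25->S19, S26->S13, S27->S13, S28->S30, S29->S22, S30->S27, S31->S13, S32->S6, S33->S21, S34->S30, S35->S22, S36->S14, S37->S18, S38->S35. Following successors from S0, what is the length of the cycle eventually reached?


Trace from S0 until a state repeats:
  S0 -> S8 -> S27 -> S13 -> S28 -> S30 -> S27
S27 first seen at step 2, revisited at step 6.
Cycle length = 6 - 2 = 4

4


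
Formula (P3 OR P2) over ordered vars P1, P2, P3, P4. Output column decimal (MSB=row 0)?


Formula: (P3 OR P2) over P1, P2, P3, P4 (16 rows)
Evaluate each row (bits = P1,P2,P3,P4, MSB first):
  row 0 [0000]: (0 OR 0) -> 0
  row 1 [0001]: (0 OR 0) -> 0
  row 2 [0010]: (1 OR 0) -> 1
  row 3 [0011]: (1 OR 0) -> 1
  row 4 [0100]: (0 OR 1) -> 1
  row 5 [0101]: (0 OR 1) -> 1
  row 6 [0110]: (1 OR 1) -> 1
  row 7 [0111]: (1 OR 1) -> 1
  row 8 [1000]: (0 OR 0) -> 0
  row 9 [1001]: (0 OR 0) -> 0
  row 10 [1010]: (1 OR 0) -> 1
  row 11 [1011]: (1 OR 0) -> 1
  row 12 [1100]: (0 OR 1) -> 1
  row 13 [1101]: (0 OR 1) -> 1
  row 14 [1110]: (1 OR 1) -> 1
  row 15 [1111]: (1 OR 1) -> 1
Full result column, 4 rows per line (P1,P2 fixed per line; P3,P4 runs 00..11 left to right):
  rows 0-3 [P1,P2=00]: 0011  = hex 3
  rows 4-7 [P1,P2=01]: 1111  = hex F
  rows 8-11 [P1,P2=10]: 0011  = hex 3
  rows 12-15 [P1,P2=11]: 1111  = hex F
Output column (row 0 .. row 15) = 0011111100111111
Output column grouped in 4s = 0011 1111 0011 1111 = 0x3F3F
Convert to decimal digit by digit (value = value*16 + digit):
  3 -> 3
  3*16 + 15 (F) = 63
  63*16 + 3 = 1011
  1011*16 + 15 (F) = 16191
Decimal = 16191

16191


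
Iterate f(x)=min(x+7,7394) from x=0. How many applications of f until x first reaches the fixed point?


Step 1: x=0, cap=7394, increment=7
Step 2: x grows by 7 each step until capped at 7394; fixed point is x=7394
Step 3: iterations = ceil(7394/7) = 1057

1057


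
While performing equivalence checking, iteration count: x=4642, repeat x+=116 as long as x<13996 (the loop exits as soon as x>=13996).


Step 1: x goes from 4642 toward 13996 by 116; the body runs while x<13996, so iterations = ceil((bound-start)/step)
Step 2: Distance=9354
Step 3: ceil(9354/116)=81

81


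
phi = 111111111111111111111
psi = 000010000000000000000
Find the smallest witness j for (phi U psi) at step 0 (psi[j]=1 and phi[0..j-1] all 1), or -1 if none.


(phi U psi) at 0: need smallest j with psi[j]=1 and phi[i]=1 for all i in [0,j).
Scan from step 0:
  step 0: phi=1, psi=0 -> continue
  step 1: phi=1, psi=0 -> continue
  step 2: phi=1, psi=0 -> continue
  step 3: phi=1, psi=0 -> continue
  step 4: psi=1 and phi held for [0,4) -> witness found
Witness step = 4

4


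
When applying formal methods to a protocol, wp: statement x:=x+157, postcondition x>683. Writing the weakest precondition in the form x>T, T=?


Formula: wp(x:=E, P) = P[E/x] (substitute E for x in postcondition)
Step 1: Postcondition: x>683
Step 2: Substitute x+157 for x: x+157>683
Step 3: Solve for x: x > 683-157 = 526

526


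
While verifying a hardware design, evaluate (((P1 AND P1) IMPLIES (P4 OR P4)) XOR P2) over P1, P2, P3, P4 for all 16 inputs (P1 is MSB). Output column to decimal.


Formula: (((P1 AND P1) IMPLIES (P4 OR P4)) XOR P2) over P1, P2, P3, P4 (16 rows)
Evaluate each row (bits = P1,P2,P3,P4, MSB first):
  row 0 [0000]: (((0 AND 0) IMPLIES (0 OR 0)) XOR 0) -> 1
  row 1 [0001]: (((0 AND 0) IMPLIES (1 OR 1)) XOR 0) -> 1
  row 2 [0010]: (((0 AND 0) IMPLIES (0 OR 0)) XOR 0) -> 1
  row 3 [0011]: (((0 AND 0) IMPLIES (1 OR 1)) XOR 0) -> 1
  row 4 [0100]: (((0 AND 0) IMPLIES (0 OR 0)) XOR 1) -> 0
  row 5 [0101]: (((0 AND 0) IMPLIES (1 OR 1)) XOR 1) -> 0
  row 6 [0110]: (((0 AND 0) IMPLIES (0 OR 0)) XOR 1) -> 0
  row 7 [0111]: (((0 AND 0) IMPLIES (1 OR 1)) XOR 1) -> 0
  row 8 [1000]: (((1 AND 1) IMPLIES (0 OR 0)) XOR 0) -> 0
  row 9 [1001]: (((1 AND 1) IMPLIES (1 OR 1)) XOR 0) -> 1
  row 10 [1010]: (((1 AND 1) IMPLIES (0 OR 0)) XOR 0) -> 0
  row 11 [1011]: (((1 AND 1) IMPLIES (1 OR 1)) XOR 0) -> 1
  row 12 [1100]: (((1 AND 1) IMPLIES (0 OR 0)) XOR 1) -> 1
  row 13 [1101]: (((1 AND 1) IMPLIES (1 OR 1)) XOR 1) -> 0
  row 14 [1110]: (((1 AND 1) IMPLIES (0 OR 0)) XOR 1) -> 1
  row 15 [1111]: (((1 AND 1) IMPLIES (1 OR 1)) XOR 1) -> 0
Full result column, 4 rows per line (P1,P2 fixed per line; P3,P4 runs 00..11 left to right):
  rows 0-3 [P1,P2=00]: 1111  = hex F
  rows 4-7 [P1,P2=01]: 0000  = hex 0
  rows 8-11 [P1,P2=10]: 0101  = hex 5
  rows 12-15 [P1,P2=11]: 1010  = hex A
Output column (row 0 .. row 15) = 1111000001011010
Output column grouped in 4s = 1111 0000 0101 1010 = 0xF05A
Convert to decimal digit by digit (value = value*16 + digit):
  F -> 15
  15*16 + 0 = 240
  240*16 + 5 = 3845
  3845*16 + 10 (A) = 61530
Decimal = 61530

61530


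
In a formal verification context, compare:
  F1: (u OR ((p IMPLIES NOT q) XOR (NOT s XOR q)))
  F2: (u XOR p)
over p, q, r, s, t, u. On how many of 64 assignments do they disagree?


F1 = (u OR ((p IMPLIES NOT q) XOR (NOT s XOR q)))
F2 = (u XOR p)
Evaluate both on each of 64 rows (bits = p,q,r,s,t,u):
  row 0 [000000]: F1=0 F2=0 -> 0
  row 1 [000001]: F1=1 F2=1 -> 0
  row 2 [000010]: F1=0 F2=0 -> 0
  row 3 [000011]: F1=1 F2=1 -> 0
  row 4 [000100]: F1=1 F2=0 (differ) -> 1
  (every remaining row is evaluated the same way; all 64 results are listed next)
Full result column, 8 rows per line (p,q,r fixed per line; s,t,u runs 000..111 left to right):
  rows 0-7 [p,q,r=000]: 00001010  (ones: 2)
  rows 8-15 [p,q,r=001]: 00001010  (ones: 2)
  rows 16-23 [p,q,r=010]: 10100000  (ones: 2)
  rows 24-31 [p,q,r=011]: 10100000  (ones: 2)
  rows 32-39 [p,q,r=100]: 11110101  (ones: 6)
  rows 40-47 [p,q,r=101]: 11110101  (ones: 6)
  rows 48-55 [p,q,r=110]: 11110101  (ones: 6)
  rows 56-63 [p,q,r=111]: 11110101  (ones: 6)
Disagreements = 2+2+2+2+6+6+6+6 = 32

32


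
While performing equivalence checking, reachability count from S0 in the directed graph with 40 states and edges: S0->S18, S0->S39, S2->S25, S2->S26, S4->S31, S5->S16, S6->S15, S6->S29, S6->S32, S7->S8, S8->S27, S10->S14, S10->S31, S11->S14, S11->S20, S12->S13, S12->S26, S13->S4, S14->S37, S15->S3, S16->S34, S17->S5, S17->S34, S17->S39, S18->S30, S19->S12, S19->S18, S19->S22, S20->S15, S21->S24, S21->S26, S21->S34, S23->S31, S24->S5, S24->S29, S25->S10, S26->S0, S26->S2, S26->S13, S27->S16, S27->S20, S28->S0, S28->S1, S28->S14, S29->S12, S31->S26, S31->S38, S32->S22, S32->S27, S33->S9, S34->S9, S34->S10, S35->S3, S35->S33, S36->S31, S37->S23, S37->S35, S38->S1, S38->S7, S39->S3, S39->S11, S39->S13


BFS from S0:
  layer 0: {S0}
  layer 1: {S18, S39}
  layer 2: {S3, S11, S13, S30}
  layer 3: {S4, S14, S20}
  layer 4: {S15, S31, S37}
  layer 5: {S23, S26, S35, S38}
  layer 6: {S1, S2, S7, S33}
  layer 7: {S8, S9, S25}
  layer 8: {S10, S27}
  layer 9: {S16}
  layer 10: {S34}
Reachable set: {S0, S1, S2, S3, S4, S7, S8, S9, S10, S11, S13, S14, S15, S16, S18, S20, S23, S25, S26, S27, S30, S31, S33, S34, S35, S37, S38, S39}
Count = 28

28


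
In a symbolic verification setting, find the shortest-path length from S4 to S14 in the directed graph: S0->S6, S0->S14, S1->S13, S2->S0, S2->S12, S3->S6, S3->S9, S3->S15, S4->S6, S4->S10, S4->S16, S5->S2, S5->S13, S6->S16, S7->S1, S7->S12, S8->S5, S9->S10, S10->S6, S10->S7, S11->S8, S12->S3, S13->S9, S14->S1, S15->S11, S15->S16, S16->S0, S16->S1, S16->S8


BFS layer-by-layer from S4:
  dist 0: {S4}
  dist 1: {S6, S10, S16}
  dist 2: {S0, S1, S7, S8}
  dist 3: {S5, S12, S13, S14}
  -> S14 reached at distance 3
Shortest path length = 3

3


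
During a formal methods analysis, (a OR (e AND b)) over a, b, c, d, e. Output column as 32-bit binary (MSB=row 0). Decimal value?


Formula: (a OR (e AND b)) over a, b, c, d, e (32 rows)
Evaluate each row (bits = a,b,c,d,e, MSB first):
  row 0 [00000]: (0 OR (0 AND 0)) -> 0
  row 1 [00001]: (0 OR (1 AND 0)) -> 0
  row 2 [00010]: (0 OR (0 AND 0)) -> 0
  row 3 [00011]: (0 OR (1 AND 0)) -> 0
  row 4 [00100]: (0 OR (0 AND 0)) -> 0
  row 5 [00101]: (0 OR (1 AND 0)) -> 0
  row 6 [00110]: (0 OR (0 AND 0)) -> 0
  row 7 [00111]: (0 OR (1 AND 0)) -> 0
  row 8 [01000]: (0 OR (0 AND 1)) -> 0
  row 9 [01001]: (0 OR (1 AND 1)) -> 1
  row 10 [01010]: (0 OR (0 AND 1)) -> 0
  row 11 [01011]: (0 OR (1 AND 1)) -> 1
  row 12 [01100]: (0 OR (0 AND 1)) -> 0
  row 13 [01101]: (0 OR (1 AND 1)) -> 1
  row 14 [01110]: (0 OR (0 AND 1)) -> 0
  row 15 [01111]: (0 OR (1 AND 1)) -> 1
  row 16 [10000]: (1 OR (0 AND 0)) -> 1
  row 17 [10001]: (1 OR (1 AND 0)) -> 1
  row 18 [10010]: (1 OR (0 AND 0)) -> 1
  row 19 [10011]: (1 OR (1 AND 0)) -> 1
  row 20 [10100]: (1 OR (0 AND 0)) -> 1
  row 21 [10101]: (1 OR (1 AND 0)) -> 1
  row 22 [10110]: (1 OR (0 AND 0)) -> 1
  row 23 [10111]: (1 OR (1 AND 0)) -> 1
  row 24 [11000]: (1 OR (0 AND 1)) -> 1
  row 25 [11001]: (1 OR (1 AND 1)) -> 1
  row 26 [11010]: (1 OR (0 AND 1)) -> 1
  row 27 [11011]: (1 OR (1 AND 1)) -> 1
  row 28 [11100]: (1 OR (0 AND 1)) -> 1
  row 29 [11101]: (1 OR (1 AND 1)) -> 1
  row 30 [11110]: (1 OR (0 AND 1)) -> 1
  row 31 [11111]: (1 OR (1 AND 1)) -> 1
Full result column, 4 rows per line (a,b,c fixed per line; d,e runs 00..11 left to right):
  rows 0-3 [a,b,c=000]: 0000  = hex 0
  rows 4-7 [a,b,c=001]: 0000  = hex 0
  rows 8-11 [a,b,c=010]: 0101  = hex 5
  rows 12-15 [a,b,c=011]: 0101  = hex 5
  rows 16-19 [a,b,c=100]: 1111  = hex F
  rows 20-23 [a,b,c=101]: 1111  = hex F
  rows 24-27 [a,b,c=110]: 1111  = hex F
  rows 28-31 [a,b,c=111]: 1111  = hex F
Output column (row 0 .. row 31) = 00000000010101011111111111111111
Output column grouped in 4s = 0000 0000 0101 0101 1111 1111 1111 1111 = 0x0055FFFF
Convert to decimal digit by digit (value = value*16 + digit):
  0 -> 0
  0*16 + 0 = 0
  0*16 + 5 = 5
  5*16 + 5 = 85
  85*16 + 15 (F) = 1375
  1375*16 + 15 (F) = 22015
  22015*16 + 15 (F) = 352255
  352255*16 + 15 (F) = 5636095
Decimal = 5636095

5636095
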